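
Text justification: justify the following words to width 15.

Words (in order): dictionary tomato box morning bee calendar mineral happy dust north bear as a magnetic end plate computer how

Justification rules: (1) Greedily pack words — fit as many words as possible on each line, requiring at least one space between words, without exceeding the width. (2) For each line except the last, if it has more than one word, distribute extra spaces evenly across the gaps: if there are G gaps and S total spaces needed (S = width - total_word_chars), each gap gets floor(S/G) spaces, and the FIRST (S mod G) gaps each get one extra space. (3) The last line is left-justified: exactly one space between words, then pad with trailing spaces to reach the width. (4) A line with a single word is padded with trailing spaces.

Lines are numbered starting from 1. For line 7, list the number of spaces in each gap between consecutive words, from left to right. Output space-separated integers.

Line 1: ['dictionary'] (min_width=10, slack=5)
Line 2: ['tomato', 'box'] (min_width=10, slack=5)
Line 3: ['morning', 'bee'] (min_width=11, slack=4)
Line 4: ['calendar'] (min_width=8, slack=7)
Line 5: ['mineral', 'happy'] (min_width=13, slack=2)
Line 6: ['dust', 'north', 'bear'] (min_width=15, slack=0)
Line 7: ['as', 'a', 'magnetic'] (min_width=13, slack=2)
Line 8: ['end', 'plate'] (min_width=9, slack=6)
Line 9: ['computer', 'how'] (min_width=12, slack=3)

Answer: 2 2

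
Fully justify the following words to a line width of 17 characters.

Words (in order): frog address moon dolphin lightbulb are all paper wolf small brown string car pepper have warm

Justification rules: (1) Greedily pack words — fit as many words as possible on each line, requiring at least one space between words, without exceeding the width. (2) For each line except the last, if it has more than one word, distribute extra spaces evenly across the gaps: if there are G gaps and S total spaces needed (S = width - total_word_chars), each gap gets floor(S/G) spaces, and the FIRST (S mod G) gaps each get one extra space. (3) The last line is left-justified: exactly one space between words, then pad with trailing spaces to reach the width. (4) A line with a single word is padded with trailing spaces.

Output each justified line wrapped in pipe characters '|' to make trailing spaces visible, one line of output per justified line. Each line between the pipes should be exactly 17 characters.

Answer: |frog address moon|
|dolphin lightbulb|
|are   all   paper|
|wolf  small brown|
|string car pepper|
|have warm        |

Derivation:
Line 1: ['frog', 'address', 'moon'] (min_width=17, slack=0)
Line 2: ['dolphin', 'lightbulb'] (min_width=17, slack=0)
Line 3: ['are', 'all', 'paper'] (min_width=13, slack=4)
Line 4: ['wolf', 'small', 'brown'] (min_width=16, slack=1)
Line 5: ['string', 'car', 'pepper'] (min_width=17, slack=0)
Line 6: ['have', 'warm'] (min_width=9, slack=8)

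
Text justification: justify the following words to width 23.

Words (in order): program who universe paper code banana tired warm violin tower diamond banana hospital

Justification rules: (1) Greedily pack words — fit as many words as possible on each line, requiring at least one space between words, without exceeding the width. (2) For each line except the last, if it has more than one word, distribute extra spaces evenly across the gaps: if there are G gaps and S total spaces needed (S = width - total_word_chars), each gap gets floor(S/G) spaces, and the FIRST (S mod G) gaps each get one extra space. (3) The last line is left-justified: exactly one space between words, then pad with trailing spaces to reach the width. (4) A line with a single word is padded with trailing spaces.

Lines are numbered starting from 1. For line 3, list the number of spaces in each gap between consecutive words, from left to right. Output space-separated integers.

Line 1: ['program', 'who', 'universe'] (min_width=20, slack=3)
Line 2: ['paper', 'code', 'banana', 'tired'] (min_width=23, slack=0)
Line 3: ['warm', 'violin', 'tower'] (min_width=17, slack=6)
Line 4: ['diamond', 'banana', 'hospital'] (min_width=23, slack=0)

Answer: 4 4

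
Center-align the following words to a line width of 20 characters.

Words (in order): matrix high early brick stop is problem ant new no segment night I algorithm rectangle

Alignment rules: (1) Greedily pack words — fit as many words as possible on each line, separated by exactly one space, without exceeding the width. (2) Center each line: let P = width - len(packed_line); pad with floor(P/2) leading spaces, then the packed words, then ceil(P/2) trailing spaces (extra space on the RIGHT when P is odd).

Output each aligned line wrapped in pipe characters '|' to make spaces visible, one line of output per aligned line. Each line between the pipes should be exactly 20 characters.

Answer: | matrix high early  |
|   brick stop is    |
| problem ant new no |
|  segment night I   |
|algorithm rectangle |

Derivation:
Line 1: ['matrix', 'high', 'early'] (min_width=17, slack=3)
Line 2: ['brick', 'stop', 'is'] (min_width=13, slack=7)
Line 3: ['problem', 'ant', 'new', 'no'] (min_width=18, slack=2)
Line 4: ['segment', 'night', 'I'] (min_width=15, slack=5)
Line 5: ['algorithm', 'rectangle'] (min_width=19, slack=1)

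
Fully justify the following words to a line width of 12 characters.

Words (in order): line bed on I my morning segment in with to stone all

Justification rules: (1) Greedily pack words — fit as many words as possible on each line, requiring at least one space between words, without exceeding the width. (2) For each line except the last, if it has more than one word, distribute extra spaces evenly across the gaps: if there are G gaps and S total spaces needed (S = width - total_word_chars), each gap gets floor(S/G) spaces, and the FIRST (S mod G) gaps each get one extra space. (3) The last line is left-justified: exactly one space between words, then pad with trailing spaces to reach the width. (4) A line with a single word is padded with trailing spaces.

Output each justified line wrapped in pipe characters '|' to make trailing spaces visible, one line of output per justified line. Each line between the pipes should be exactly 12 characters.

Line 1: ['line', 'bed', 'on'] (min_width=11, slack=1)
Line 2: ['I', 'my', 'morning'] (min_width=12, slack=0)
Line 3: ['segment', 'in'] (min_width=10, slack=2)
Line 4: ['with', 'to'] (min_width=7, slack=5)
Line 5: ['stone', 'all'] (min_width=9, slack=3)

Answer: |line  bed on|
|I my morning|
|segment   in|
|with      to|
|stone all   |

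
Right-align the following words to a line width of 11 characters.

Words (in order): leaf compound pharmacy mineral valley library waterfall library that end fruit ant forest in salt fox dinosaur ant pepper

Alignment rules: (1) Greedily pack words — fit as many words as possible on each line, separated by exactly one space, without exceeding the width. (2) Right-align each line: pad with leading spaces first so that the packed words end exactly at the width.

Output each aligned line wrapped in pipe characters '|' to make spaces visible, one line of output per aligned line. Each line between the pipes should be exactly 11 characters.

Line 1: ['leaf'] (min_width=4, slack=7)
Line 2: ['compound'] (min_width=8, slack=3)
Line 3: ['pharmacy'] (min_width=8, slack=3)
Line 4: ['mineral'] (min_width=7, slack=4)
Line 5: ['valley'] (min_width=6, slack=5)
Line 6: ['library'] (min_width=7, slack=4)
Line 7: ['waterfall'] (min_width=9, slack=2)
Line 8: ['library'] (min_width=7, slack=4)
Line 9: ['that', 'end'] (min_width=8, slack=3)
Line 10: ['fruit', 'ant'] (min_width=9, slack=2)
Line 11: ['forest', 'in'] (min_width=9, slack=2)
Line 12: ['salt', 'fox'] (min_width=8, slack=3)
Line 13: ['dinosaur'] (min_width=8, slack=3)
Line 14: ['ant', 'pepper'] (min_width=10, slack=1)

Answer: |       leaf|
|   compound|
|   pharmacy|
|    mineral|
|     valley|
|    library|
|  waterfall|
|    library|
|   that end|
|  fruit ant|
|  forest in|
|   salt fox|
|   dinosaur|
| ant pepper|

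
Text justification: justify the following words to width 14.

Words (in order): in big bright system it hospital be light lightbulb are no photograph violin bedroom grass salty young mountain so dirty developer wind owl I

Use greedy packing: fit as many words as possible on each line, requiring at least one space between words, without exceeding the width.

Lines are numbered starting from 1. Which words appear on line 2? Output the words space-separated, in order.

Line 1: ['in', 'big', 'bright'] (min_width=13, slack=1)
Line 2: ['system', 'it'] (min_width=9, slack=5)
Line 3: ['hospital', 'be'] (min_width=11, slack=3)
Line 4: ['light'] (min_width=5, slack=9)
Line 5: ['lightbulb', 'are'] (min_width=13, slack=1)
Line 6: ['no', 'photograph'] (min_width=13, slack=1)
Line 7: ['violin', 'bedroom'] (min_width=14, slack=0)
Line 8: ['grass', 'salty'] (min_width=11, slack=3)
Line 9: ['young', 'mountain'] (min_width=14, slack=0)
Line 10: ['so', 'dirty'] (min_width=8, slack=6)
Line 11: ['developer', 'wind'] (min_width=14, slack=0)
Line 12: ['owl', 'I'] (min_width=5, slack=9)

Answer: system it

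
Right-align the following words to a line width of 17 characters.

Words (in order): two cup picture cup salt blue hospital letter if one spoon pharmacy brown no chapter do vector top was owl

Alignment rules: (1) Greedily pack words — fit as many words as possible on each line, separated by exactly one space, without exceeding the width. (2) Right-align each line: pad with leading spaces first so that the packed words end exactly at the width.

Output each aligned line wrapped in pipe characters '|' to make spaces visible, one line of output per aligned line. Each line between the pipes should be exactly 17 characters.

Line 1: ['two', 'cup', 'picture'] (min_width=15, slack=2)
Line 2: ['cup', 'salt', 'blue'] (min_width=13, slack=4)
Line 3: ['hospital', 'letter'] (min_width=15, slack=2)
Line 4: ['if', 'one', 'spoon'] (min_width=12, slack=5)
Line 5: ['pharmacy', 'brown', 'no'] (min_width=17, slack=0)
Line 6: ['chapter', 'do', 'vector'] (min_width=17, slack=0)
Line 7: ['top', 'was', 'owl'] (min_width=11, slack=6)

Answer: |  two cup picture|
|    cup salt blue|
|  hospital letter|
|     if one spoon|
|pharmacy brown no|
|chapter do vector|
|      top was owl|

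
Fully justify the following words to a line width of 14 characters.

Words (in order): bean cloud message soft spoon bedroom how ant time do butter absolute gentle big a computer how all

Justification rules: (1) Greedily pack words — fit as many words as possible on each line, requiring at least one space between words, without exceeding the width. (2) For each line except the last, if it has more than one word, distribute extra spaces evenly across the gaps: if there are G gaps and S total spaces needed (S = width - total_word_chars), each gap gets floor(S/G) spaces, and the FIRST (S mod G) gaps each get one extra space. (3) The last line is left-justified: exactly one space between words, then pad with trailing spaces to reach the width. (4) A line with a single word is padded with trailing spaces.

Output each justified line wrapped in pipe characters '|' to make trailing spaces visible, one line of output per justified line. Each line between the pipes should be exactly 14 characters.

Line 1: ['bean', 'cloud'] (min_width=10, slack=4)
Line 2: ['message', 'soft'] (min_width=12, slack=2)
Line 3: ['spoon', 'bedroom'] (min_width=13, slack=1)
Line 4: ['how', 'ant', 'time'] (min_width=12, slack=2)
Line 5: ['do', 'butter'] (min_width=9, slack=5)
Line 6: ['absolute'] (min_width=8, slack=6)
Line 7: ['gentle', 'big', 'a'] (min_width=12, slack=2)
Line 8: ['computer', 'how'] (min_width=12, slack=2)
Line 9: ['all'] (min_width=3, slack=11)

Answer: |bean     cloud|
|message   soft|
|spoon  bedroom|
|how  ant  time|
|do      butter|
|absolute      |
|gentle  big  a|
|computer   how|
|all           |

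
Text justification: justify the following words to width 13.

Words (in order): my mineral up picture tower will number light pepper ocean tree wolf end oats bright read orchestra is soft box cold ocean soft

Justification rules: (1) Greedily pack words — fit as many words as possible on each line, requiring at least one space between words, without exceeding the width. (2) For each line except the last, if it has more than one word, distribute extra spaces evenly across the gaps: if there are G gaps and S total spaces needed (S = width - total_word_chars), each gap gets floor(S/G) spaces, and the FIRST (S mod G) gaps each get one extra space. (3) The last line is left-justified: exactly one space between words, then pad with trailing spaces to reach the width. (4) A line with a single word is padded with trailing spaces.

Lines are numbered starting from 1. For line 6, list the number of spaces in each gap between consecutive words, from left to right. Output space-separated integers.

Line 1: ['my', 'mineral', 'up'] (min_width=13, slack=0)
Line 2: ['picture', 'tower'] (min_width=13, slack=0)
Line 3: ['will', 'number'] (min_width=11, slack=2)
Line 4: ['light', 'pepper'] (min_width=12, slack=1)
Line 5: ['ocean', 'tree'] (min_width=10, slack=3)
Line 6: ['wolf', 'end', 'oats'] (min_width=13, slack=0)
Line 7: ['bright', 'read'] (min_width=11, slack=2)
Line 8: ['orchestra', 'is'] (min_width=12, slack=1)
Line 9: ['soft', 'box', 'cold'] (min_width=13, slack=0)
Line 10: ['ocean', 'soft'] (min_width=10, slack=3)

Answer: 1 1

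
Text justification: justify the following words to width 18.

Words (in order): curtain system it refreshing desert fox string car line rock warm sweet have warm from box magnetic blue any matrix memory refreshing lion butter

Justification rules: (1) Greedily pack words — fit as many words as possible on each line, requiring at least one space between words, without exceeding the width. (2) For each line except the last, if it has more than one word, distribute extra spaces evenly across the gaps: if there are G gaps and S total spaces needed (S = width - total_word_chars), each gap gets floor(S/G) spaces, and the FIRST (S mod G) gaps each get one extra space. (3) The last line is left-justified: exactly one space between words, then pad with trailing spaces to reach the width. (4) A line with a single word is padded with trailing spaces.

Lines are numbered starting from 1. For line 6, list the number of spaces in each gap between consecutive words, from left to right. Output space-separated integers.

Answer: 2 1

Derivation:
Line 1: ['curtain', 'system', 'it'] (min_width=17, slack=1)
Line 2: ['refreshing', 'desert'] (min_width=17, slack=1)
Line 3: ['fox', 'string', 'car'] (min_width=14, slack=4)
Line 4: ['line', 'rock', 'warm'] (min_width=14, slack=4)
Line 5: ['sweet', 'have', 'warm'] (min_width=15, slack=3)
Line 6: ['from', 'box', 'magnetic'] (min_width=17, slack=1)
Line 7: ['blue', 'any', 'matrix'] (min_width=15, slack=3)
Line 8: ['memory', 'refreshing'] (min_width=17, slack=1)
Line 9: ['lion', 'butter'] (min_width=11, slack=7)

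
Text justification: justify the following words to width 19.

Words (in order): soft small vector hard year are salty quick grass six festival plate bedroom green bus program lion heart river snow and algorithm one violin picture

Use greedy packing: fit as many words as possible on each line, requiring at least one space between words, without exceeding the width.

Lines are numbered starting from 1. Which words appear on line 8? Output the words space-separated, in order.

Line 1: ['soft', 'small', 'vector'] (min_width=17, slack=2)
Line 2: ['hard', 'year', 'are', 'salty'] (min_width=19, slack=0)
Line 3: ['quick', 'grass', 'six'] (min_width=15, slack=4)
Line 4: ['festival', 'plate'] (min_width=14, slack=5)
Line 5: ['bedroom', 'green', 'bus'] (min_width=17, slack=2)
Line 6: ['program', 'lion', 'heart'] (min_width=18, slack=1)
Line 7: ['river', 'snow', 'and'] (min_width=14, slack=5)
Line 8: ['algorithm', 'one'] (min_width=13, slack=6)
Line 9: ['violin', 'picture'] (min_width=14, slack=5)

Answer: algorithm one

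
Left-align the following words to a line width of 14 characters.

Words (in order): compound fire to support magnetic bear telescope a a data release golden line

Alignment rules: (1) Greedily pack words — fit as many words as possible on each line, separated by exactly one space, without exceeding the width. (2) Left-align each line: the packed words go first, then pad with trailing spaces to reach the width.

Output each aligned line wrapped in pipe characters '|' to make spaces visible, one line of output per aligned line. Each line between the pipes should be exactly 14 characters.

Answer: |compound fire |
|to support    |
|magnetic bear |
|telescope a a |
|data release  |
|golden line   |

Derivation:
Line 1: ['compound', 'fire'] (min_width=13, slack=1)
Line 2: ['to', 'support'] (min_width=10, slack=4)
Line 3: ['magnetic', 'bear'] (min_width=13, slack=1)
Line 4: ['telescope', 'a', 'a'] (min_width=13, slack=1)
Line 5: ['data', 'release'] (min_width=12, slack=2)
Line 6: ['golden', 'line'] (min_width=11, slack=3)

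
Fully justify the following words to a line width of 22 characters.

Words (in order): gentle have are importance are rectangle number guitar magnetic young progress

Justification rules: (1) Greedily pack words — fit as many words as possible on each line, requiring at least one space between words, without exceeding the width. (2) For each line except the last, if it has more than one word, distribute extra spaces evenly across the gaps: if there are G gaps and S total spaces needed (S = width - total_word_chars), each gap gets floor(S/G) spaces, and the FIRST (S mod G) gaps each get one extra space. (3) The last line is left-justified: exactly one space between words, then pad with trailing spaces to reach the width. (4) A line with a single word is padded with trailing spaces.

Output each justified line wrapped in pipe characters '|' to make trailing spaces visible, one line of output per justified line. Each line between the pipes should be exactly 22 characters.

Line 1: ['gentle', 'have', 'are'] (min_width=15, slack=7)
Line 2: ['importance', 'are'] (min_width=14, slack=8)
Line 3: ['rectangle', 'number'] (min_width=16, slack=6)
Line 4: ['guitar', 'magnetic', 'young'] (min_width=21, slack=1)
Line 5: ['progress'] (min_width=8, slack=14)

Answer: |gentle     have    are|
|importance         are|
|rectangle       number|
|guitar  magnetic young|
|progress              |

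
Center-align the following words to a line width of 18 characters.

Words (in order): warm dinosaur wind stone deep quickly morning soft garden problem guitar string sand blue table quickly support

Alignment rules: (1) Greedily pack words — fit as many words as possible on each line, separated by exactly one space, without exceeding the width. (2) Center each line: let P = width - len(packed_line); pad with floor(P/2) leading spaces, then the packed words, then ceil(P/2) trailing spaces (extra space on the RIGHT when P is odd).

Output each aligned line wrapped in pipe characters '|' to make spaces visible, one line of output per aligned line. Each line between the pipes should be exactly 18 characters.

Line 1: ['warm', 'dinosaur', 'wind'] (min_width=18, slack=0)
Line 2: ['stone', 'deep', 'quickly'] (min_width=18, slack=0)
Line 3: ['morning', 'soft'] (min_width=12, slack=6)
Line 4: ['garden', 'problem'] (min_width=14, slack=4)
Line 5: ['guitar', 'string', 'sand'] (min_width=18, slack=0)
Line 6: ['blue', 'table', 'quickly'] (min_width=18, slack=0)
Line 7: ['support'] (min_width=7, slack=11)

Answer: |warm dinosaur wind|
|stone deep quickly|
|   morning soft   |
|  garden problem  |
|guitar string sand|
|blue table quickly|
|     support      |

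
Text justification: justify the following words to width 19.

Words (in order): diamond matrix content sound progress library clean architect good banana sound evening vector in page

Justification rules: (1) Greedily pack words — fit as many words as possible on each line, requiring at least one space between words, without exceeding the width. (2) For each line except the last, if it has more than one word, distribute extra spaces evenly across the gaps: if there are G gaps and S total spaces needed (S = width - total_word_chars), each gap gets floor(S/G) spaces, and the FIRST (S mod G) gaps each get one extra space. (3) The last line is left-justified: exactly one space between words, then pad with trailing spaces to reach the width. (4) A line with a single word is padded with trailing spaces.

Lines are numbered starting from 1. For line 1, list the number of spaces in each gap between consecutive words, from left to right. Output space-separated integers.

Answer: 6

Derivation:
Line 1: ['diamond', 'matrix'] (min_width=14, slack=5)
Line 2: ['content', 'sound'] (min_width=13, slack=6)
Line 3: ['progress', 'library'] (min_width=16, slack=3)
Line 4: ['clean', 'architect'] (min_width=15, slack=4)
Line 5: ['good', 'banana', 'sound'] (min_width=17, slack=2)
Line 6: ['evening', 'vector', 'in'] (min_width=17, slack=2)
Line 7: ['page'] (min_width=4, slack=15)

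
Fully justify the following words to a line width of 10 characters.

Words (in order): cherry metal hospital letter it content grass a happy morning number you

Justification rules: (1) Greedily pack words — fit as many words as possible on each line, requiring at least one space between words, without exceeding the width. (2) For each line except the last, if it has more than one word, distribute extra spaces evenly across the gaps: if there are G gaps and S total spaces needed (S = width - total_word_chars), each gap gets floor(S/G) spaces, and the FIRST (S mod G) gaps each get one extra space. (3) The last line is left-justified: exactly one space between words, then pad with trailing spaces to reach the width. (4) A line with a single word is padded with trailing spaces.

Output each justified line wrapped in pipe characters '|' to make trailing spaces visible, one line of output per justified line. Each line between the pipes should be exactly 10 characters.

Answer: |cherry    |
|metal     |
|hospital  |
|letter  it|
|content   |
|grass    a|
|happy     |
|morning   |
|number you|

Derivation:
Line 1: ['cherry'] (min_width=6, slack=4)
Line 2: ['metal'] (min_width=5, slack=5)
Line 3: ['hospital'] (min_width=8, slack=2)
Line 4: ['letter', 'it'] (min_width=9, slack=1)
Line 5: ['content'] (min_width=7, slack=3)
Line 6: ['grass', 'a'] (min_width=7, slack=3)
Line 7: ['happy'] (min_width=5, slack=5)
Line 8: ['morning'] (min_width=7, slack=3)
Line 9: ['number', 'you'] (min_width=10, slack=0)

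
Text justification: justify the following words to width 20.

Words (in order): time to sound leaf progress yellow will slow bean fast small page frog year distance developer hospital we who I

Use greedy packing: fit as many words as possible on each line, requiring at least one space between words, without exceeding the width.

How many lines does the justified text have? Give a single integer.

Line 1: ['time', 'to', 'sound', 'leaf'] (min_width=18, slack=2)
Line 2: ['progress', 'yellow', 'will'] (min_width=20, slack=0)
Line 3: ['slow', 'bean', 'fast', 'small'] (min_width=20, slack=0)
Line 4: ['page', 'frog', 'year'] (min_width=14, slack=6)
Line 5: ['distance', 'developer'] (min_width=18, slack=2)
Line 6: ['hospital', 'we', 'who', 'I'] (min_width=17, slack=3)
Total lines: 6

Answer: 6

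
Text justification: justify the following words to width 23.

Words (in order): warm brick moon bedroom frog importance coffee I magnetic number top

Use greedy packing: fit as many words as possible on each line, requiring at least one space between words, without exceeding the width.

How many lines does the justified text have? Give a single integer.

Answer: 3

Derivation:
Line 1: ['warm', 'brick', 'moon', 'bedroom'] (min_width=23, slack=0)
Line 2: ['frog', 'importance', 'coffee'] (min_width=22, slack=1)
Line 3: ['I', 'magnetic', 'number', 'top'] (min_width=21, slack=2)
Total lines: 3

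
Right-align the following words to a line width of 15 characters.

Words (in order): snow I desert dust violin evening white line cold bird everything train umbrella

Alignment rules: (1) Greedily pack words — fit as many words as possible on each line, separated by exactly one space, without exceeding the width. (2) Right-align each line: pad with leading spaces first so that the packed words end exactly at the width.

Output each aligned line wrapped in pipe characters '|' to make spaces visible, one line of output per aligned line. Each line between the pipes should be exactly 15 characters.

Line 1: ['snow', 'I', 'desert'] (min_width=13, slack=2)
Line 2: ['dust', 'violin'] (min_width=11, slack=4)
Line 3: ['evening', 'white'] (min_width=13, slack=2)
Line 4: ['line', 'cold', 'bird'] (min_width=14, slack=1)
Line 5: ['everything'] (min_width=10, slack=5)
Line 6: ['train', 'umbrella'] (min_width=14, slack=1)

Answer: |  snow I desert|
|    dust violin|
|  evening white|
| line cold bird|
|     everything|
| train umbrella|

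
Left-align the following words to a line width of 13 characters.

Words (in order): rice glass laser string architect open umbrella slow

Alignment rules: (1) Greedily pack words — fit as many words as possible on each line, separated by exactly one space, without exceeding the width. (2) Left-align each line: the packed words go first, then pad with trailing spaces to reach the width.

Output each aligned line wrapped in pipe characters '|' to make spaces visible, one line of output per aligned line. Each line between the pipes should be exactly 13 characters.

Line 1: ['rice', 'glass'] (min_width=10, slack=3)
Line 2: ['laser', 'string'] (min_width=12, slack=1)
Line 3: ['architect'] (min_width=9, slack=4)
Line 4: ['open', 'umbrella'] (min_width=13, slack=0)
Line 5: ['slow'] (min_width=4, slack=9)

Answer: |rice glass   |
|laser string |
|architect    |
|open umbrella|
|slow         |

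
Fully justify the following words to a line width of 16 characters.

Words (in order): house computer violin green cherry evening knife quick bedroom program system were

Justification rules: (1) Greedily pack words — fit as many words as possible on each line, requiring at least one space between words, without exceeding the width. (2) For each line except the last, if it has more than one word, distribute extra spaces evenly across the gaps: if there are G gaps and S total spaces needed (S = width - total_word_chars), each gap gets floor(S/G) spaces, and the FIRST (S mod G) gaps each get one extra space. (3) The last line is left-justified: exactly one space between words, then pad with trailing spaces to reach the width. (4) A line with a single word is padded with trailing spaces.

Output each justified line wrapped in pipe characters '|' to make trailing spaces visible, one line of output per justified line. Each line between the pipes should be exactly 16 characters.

Line 1: ['house', 'computer'] (min_width=14, slack=2)
Line 2: ['violin', 'green'] (min_width=12, slack=4)
Line 3: ['cherry', 'evening'] (min_width=14, slack=2)
Line 4: ['knife', 'quick'] (min_width=11, slack=5)
Line 5: ['bedroom', 'program'] (min_width=15, slack=1)
Line 6: ['system', 'were'] (min_width=11, slack=5)

Answer: |house   computer|
|violin     green|
|cherry   evening|
|knife      quick|
|bedroom  program|
|system were     |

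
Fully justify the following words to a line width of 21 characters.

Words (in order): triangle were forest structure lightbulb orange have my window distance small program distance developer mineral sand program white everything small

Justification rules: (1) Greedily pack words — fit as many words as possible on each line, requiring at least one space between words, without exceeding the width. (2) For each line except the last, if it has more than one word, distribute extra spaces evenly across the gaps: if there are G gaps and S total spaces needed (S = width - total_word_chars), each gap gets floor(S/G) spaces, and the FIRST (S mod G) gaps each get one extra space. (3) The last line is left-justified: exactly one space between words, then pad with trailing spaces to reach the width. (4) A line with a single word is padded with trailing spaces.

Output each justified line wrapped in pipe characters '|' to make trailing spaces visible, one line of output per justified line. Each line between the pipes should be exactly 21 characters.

Line 1: ['triangle', 'were', 'forest'] (min_width=20, slack=1)
Line 2: ['structure', 'lightbulb'] (min_width=19, slack=2)
Line 3: ['orange', 'have', 'my', 'window'] (min_width=21, slack=0)
Line 4: ['distance', 'small'] (min_width=14, slack=7)
Line 5: ['program', 'distance'] (min_width=16, slack=5)
Line 6: ['developer', 'mineral'] (min_width=17, slack=4)
Line 7: ['sand', 'program', 'white'] (min_width=18, slack=3)
Line 8: ['everything', 'small'] (min_width=16, slack=5)

Answer: |triangle  were forest|
|structure   lightbulb|
|orange have my window|
|distance        small|
|program      distance|
|developer     mineral|
|sand   program  white|
|everything small     |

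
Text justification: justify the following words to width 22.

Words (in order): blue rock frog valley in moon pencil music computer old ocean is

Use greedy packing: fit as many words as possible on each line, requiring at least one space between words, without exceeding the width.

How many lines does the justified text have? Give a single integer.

Line 1: ['blue', 'rock', 'frog', 'valley'] (min_width=21, slack=1)
Line 2: ['in', 'moon', 'pencil', 'music'] (min_width=20, slack=2)
Line 3: ['computer', 'old', 'ocean', 'is'] (min_width=21, slack=1)
Total lines: 3

Answer: 3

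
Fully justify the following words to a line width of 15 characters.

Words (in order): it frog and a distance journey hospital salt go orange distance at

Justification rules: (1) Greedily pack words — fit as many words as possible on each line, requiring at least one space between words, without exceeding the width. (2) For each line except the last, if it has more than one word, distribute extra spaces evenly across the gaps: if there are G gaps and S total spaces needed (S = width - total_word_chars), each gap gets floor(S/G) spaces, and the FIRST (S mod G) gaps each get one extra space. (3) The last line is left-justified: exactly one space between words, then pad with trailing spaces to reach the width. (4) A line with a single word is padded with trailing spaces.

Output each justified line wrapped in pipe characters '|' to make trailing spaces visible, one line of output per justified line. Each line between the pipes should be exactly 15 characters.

Line 1: ['it', 'frog', 'and', 'a'] (min_width=13, slack=2)
Line 2: ['distance'] (min_width=8, slack=7)
Line 3: ['journey'] (min_width=7, slack=8)
Line 4: ['hospital', 'salt'] (min_width=13, slack=2)
Line 5: ['go', 'orange'] (min_width=9, slack=6)
Line 6: ['distance', 'at'] (min_width=11, slack=4)

Answer: |it  frog  and a|
|distance       |
|journey        |
|hospital   salt|
|go       orange|
|distance at    |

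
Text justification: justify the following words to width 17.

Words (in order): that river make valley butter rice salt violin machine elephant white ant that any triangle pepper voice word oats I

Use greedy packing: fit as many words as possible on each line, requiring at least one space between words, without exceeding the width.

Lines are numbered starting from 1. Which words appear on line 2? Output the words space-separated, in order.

Answer: valley butter

Derivation:
Line 1: ['that', 'river', 'make'] (min_width=15, slack=2)
Line 2: ['valley', 'butter'] (min_width=13, slack=4)
Line 3: ['rice', 'salt', 'violin'] (min_width=16, slack=1)
Line 4: ['machine', 'elephant'] (min_width=16, slack=1)
Line 5: ['white', 'ant', 'that'] (min_width=14, slack=3)
Line 6: ['any', 'triangle'] (min_width=12, slack=5)
Line 7: ['pepper', 'voice', 'word'] (min_width=17, slack=0)
Line 8: ['oats', 'I'] (min_width=6, slack=11)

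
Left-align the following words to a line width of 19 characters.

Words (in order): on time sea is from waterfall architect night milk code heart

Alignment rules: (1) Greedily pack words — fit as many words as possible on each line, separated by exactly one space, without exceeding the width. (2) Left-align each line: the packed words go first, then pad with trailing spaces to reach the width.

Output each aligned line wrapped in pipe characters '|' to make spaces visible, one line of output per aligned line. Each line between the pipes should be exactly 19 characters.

Answer: |on time sea is from|
|waterfall architect|
|night milk code    |
|heart              |

Derivation:
Line 1: ['on', 'time', 'sea', 'is', 'from'] (min_width=19, slack=0)
Line 2: ['waterfall', 'architect'] (min_width=19, slack=0)
Line 3: ['night', 'milk', 'code'] (min_width=15, slack=4)
Line 4: ['heart'] (min_width=5, slack=14)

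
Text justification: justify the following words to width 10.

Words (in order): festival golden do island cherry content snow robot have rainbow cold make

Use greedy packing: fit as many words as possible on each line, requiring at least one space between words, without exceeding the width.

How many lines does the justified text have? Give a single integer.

Answer: 9

Derivation:
Line 1: ['festival'] (min_width=8, slack=2)
Line 2: ['golden', 'do'] (min_width=9, slack=1)
Line 3: ['island'] (min_width=6, slack=4)
Line 4: ['cherry'] (min_width=6, slack=4)
Line 5: ['content'] (min_width=7, slack=3)
Line 6: ['snow', 'robot'] (min_width=10, slack=0)
Line 7: ['have'] (min_width=4, slack=6)
Line 8: ['rainbow'] (min_width=7, slack=3)
Line 9: ['cold', 'make'] (min_width=9, slack=1)
Total lines: 9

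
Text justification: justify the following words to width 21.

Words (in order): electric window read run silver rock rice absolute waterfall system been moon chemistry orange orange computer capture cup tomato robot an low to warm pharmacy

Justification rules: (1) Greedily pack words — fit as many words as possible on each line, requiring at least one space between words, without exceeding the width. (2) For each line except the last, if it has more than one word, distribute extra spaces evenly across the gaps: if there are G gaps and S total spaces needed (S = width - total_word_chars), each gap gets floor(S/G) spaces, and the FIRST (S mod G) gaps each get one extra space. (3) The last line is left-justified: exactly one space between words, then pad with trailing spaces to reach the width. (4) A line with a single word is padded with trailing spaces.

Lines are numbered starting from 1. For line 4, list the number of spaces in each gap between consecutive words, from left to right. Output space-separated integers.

Line 1: ['electric', 'window', 'read'] (min_width=20, slack=1)
Line 2: ['run', 'silver', 'rock', 'rice'] (min_width=20, slack=1)
Line 3: ['absolute', 'waterfall'] (min_width=18, slack=3)
Line 4: ['system', 'been', 'moon'] (min_width=16, slack=5)
Line 5: ['chemistry', 'orange'] (min_width=16, slack=5)
Line 6: ['orange', 'computer'] (min_width=15, slack=6)
Line 7: ['capture', 'cup', 'tomato'] (min_width=18, slack=3)
Line 8: ['robot', 'an', 'low', 'to', 'warm'] (min_width=20, slack=1)
Line 9: ['pharmacy'] (min_width=8, slack=13)

Answer: 4 3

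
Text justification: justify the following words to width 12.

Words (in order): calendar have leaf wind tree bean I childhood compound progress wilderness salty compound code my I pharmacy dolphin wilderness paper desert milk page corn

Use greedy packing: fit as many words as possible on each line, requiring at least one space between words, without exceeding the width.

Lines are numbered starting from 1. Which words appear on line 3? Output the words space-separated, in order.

Line 1: ['calendar'] (min_width=8, slack=4)
Line 2: ['have', 'leaf'] (min_width=9, slack=3)
Line 3: ['wind', 'tree'] (min_width=9, slack=3)
Line 4: ['bean', 'I'] (min_width=6, slack=6)
Line 5: ['childhood'] (min_width=9, slack=3)
Line 6: ['compound'] (min_width=8, slack=4)
Line 7: ['progress'] (min_width=8, slack=4)
Line 8: ['wilderness'] (min_width=10, slack=2)
Line 9: ['salty'] (min_width=5, slack=7)
Line 10: ['compound'] (min_width=8, slack=4)
Line 11: ['code', 'my', 'I'] (min_width=9, slack=3)
Line 12: ['pharmacy'] (min_width=8, slack=4)
Line 13: ['dolphin'] (min_width=7, slack=5)
Line 14: ['wilderness'] (min_width=10, slack=2)
Line 15: ['paper', 'desert'] (min_width=12, slack=0)
Line 16: ['milk', 'page'] (min_width=9, slack=3)
Line 17: ['corn'] (min_width=4, slack=8)

Answer: wind tree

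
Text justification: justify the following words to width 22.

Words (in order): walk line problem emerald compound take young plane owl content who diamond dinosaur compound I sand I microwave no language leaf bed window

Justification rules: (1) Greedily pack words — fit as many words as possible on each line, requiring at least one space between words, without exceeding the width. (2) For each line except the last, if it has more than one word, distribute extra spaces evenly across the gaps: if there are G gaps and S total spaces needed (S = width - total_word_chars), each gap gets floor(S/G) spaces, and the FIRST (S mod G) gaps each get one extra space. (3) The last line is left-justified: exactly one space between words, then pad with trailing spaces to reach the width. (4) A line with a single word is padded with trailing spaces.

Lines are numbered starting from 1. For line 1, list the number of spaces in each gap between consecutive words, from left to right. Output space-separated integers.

Line 1: ['walk', 'line', 'problem'] (min_width=17, slack=5)
Line 2: ['emerald', 'compound', 'take'] (min_width=21, slack=1)
Line 3: ['young', 'plane', 'owl'] (min_width=15, slack=7)
Line 4: ['content', 'who', 'diamond'] (min_width=19, slack=3)
Line 5: ['dinosaur', 'compound', 'I'] (min_width=19, slack=3)
Line 6: ['sand', 'I', 'microwave', 'no'] (min_width=19, slack=3)
Line 7: ['language', 'leaf', 'bed'] (min_width=17, slack=5)
Line 8: ['window'] (min_width=6, slack=16)

Answer: 4 3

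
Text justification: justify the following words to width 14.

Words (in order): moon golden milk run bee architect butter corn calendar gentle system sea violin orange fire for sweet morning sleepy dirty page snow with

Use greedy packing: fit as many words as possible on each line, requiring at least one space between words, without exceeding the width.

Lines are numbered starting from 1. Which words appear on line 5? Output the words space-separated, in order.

Line 1: ['moon', 'golden'] (min_width=11, slack=3)
Line 2: ['milk', 'run', 'bee'] (min_width=12, slack=2)
Line 3: ['architect'] (min_width=9, slack=5)
Line 4: ['butter', 'corn'] (min_width=11, slack=3)
Line 5: ['calendar'] (min_width=8, slack=6)
Line 6: ['gentle', 'system'] (min_width=13, slack=1)
Line 7: ['sea', 'violin'] (min_width=10, slack=4)
Line 8: ['orange', 'fire'] (min_width=11, slack=3)
Line 9: ['for', 'sweet'] (min_width=9, slack=5)
Line 10: ['morning', 'sleepy'] (min_width=14, slack=0)
Line 11: ['dirty', 'page'] (min_width=10, slack=4)
Line 12: ['snow', 'with'] (min_width=9, slack=5)

Answer: calendar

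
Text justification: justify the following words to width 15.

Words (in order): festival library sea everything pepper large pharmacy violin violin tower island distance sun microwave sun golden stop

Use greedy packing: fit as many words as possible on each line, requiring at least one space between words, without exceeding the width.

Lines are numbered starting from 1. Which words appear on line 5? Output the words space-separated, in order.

Line 1: ['festival'] (min_width=8, slack=7)
Line 2: ['library', 'sea'] (min_width=11, slack=4)
Line 3: ['everything'] (min_width=10, slack=5)
Line 4: ['pepper', 'large'] (min_width=12, slack=3)
Line 5: ['pharmacy', 'violin'] (min_width=15, slack=0)
Line 6: ['violin', 'tower'] (min_width=12, slack=3)
Line 7: ['island', 'distance'] (min_width=15, slack=0)
Line 8: ['sun', 'microwave'] (min_width=13, slack=2)
Line 9: ['sun', 'golden', 'stop'] (min_width=15, slack=0)

Answer: pharmacy violin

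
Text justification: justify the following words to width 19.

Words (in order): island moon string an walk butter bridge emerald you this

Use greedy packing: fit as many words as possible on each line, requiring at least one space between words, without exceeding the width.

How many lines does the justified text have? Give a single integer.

Answer: 4

Derivation:
Line 1: ['island', 'moon', 'string'] (min_width=18, slack=1)
Line 2: ['an', 'walk', 'butter'] (min_width=14, slack=5)
Line 3: ['bridge', 'emerald', 'you'] (min_width=18, slack=1)
Line 4: ['this'] (min_width=4, slack=15)
Total lines: 4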